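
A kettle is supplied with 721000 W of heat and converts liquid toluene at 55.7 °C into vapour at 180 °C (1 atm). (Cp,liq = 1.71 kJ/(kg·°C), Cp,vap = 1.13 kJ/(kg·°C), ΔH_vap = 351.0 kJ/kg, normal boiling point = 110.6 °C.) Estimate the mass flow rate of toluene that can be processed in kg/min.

ṁ = 82.7 kg/min

Δh = 1.71×(110.6−55.7) + 351.0 + 1.13×(180−110.6) = 523.3 kJ/kg
Q = 721000 W = 721 kJ/s = 43260 kJ/min
ṁ = Q/Δh = 43260 / 523.3 = 82.668 kg/min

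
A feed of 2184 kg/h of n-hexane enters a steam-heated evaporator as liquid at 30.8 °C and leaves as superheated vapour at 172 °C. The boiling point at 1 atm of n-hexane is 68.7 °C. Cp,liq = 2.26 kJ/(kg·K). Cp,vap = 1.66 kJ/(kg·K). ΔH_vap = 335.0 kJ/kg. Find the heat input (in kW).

liquid 30.8→68.7 °C: 85.654 kJ/kg
vaporisation at 68.7 °C: 335 kJ/kg
vapour 68.7→172 °C: 171.48 kJ/kg
Δh = 85.654 + 335 + 171.48 = 592.13 kJ/kg
Q = ṁ·Δh = 2184 kg/h × 592.13 kJ/kg = 1.2932e+06 kJ/h
|Q| = 359.23 kW

Q = 359 kW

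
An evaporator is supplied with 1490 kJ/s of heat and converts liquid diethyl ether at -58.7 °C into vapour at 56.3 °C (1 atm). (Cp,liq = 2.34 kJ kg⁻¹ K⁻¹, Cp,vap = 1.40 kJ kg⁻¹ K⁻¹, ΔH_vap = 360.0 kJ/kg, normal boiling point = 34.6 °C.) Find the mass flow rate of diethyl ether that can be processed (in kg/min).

ṁ = 147 kg/min

Δh = 2.34×(34.6−-58.7) + 360.0 + 1.40×(56.3−34.6) = 608.7 kJ/kg
Q = 1490 kJ/s = 1490 kJ/s = 89400 kJ/min
ṁ = Q/Δh = 89400 / 608.7 = 146.87 kg/min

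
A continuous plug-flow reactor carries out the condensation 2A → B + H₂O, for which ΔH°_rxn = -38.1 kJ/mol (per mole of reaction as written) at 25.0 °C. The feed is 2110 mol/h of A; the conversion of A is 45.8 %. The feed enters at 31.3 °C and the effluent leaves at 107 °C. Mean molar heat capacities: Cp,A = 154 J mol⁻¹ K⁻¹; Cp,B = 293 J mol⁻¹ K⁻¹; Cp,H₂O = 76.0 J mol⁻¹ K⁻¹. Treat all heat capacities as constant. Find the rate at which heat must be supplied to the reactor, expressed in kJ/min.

Extent of reaction ξ = 0.458 × 2110 / 2 = 483.19 mol/h
Reaction term: ξ·ΔH°_rxn = 483.19 × -38.1 = -18410 kJ/h
Sensible, feed 31.3→25 °C: -2047.1 kJ/h
Outlet flows (mol/h): A 1143.6, B 483.19, H₂O 483.19
Sensible, products 25→107 °C: 29062 kJ/h
Q = ΔH = 8605.3 kJ/h = 2.3904 kW
Heat supplied = 143.42 kJ/min

Q_in = 143 kJ/min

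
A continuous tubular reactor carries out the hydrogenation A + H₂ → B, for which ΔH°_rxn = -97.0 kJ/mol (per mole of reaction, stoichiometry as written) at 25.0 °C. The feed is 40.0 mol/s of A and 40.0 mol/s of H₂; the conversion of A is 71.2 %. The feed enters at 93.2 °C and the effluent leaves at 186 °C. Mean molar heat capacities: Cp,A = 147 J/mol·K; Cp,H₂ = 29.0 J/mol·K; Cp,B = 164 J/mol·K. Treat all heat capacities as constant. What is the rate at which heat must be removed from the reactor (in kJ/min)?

Q_out = 130000 kJ/min

Extent of reaction ξ = 0.712 × 40.0 = 28.48 mol/s
Reaction term: ξ·ΔH°_rxn = 28.48 × -97.0 = -2762.6 kJ/s
Sensible, feed 93.2→25 °C: -480.13 kJ/s
Outlet flows (mol/s): A 11.52, H₂ 11.52, B 28.48
Sensible, products 25→186 °C: 1078.4 kJ/s
Q = ΔH = -2164.3 kJ/s = -2164.3 kW
Heat removed = 129860 kJ/min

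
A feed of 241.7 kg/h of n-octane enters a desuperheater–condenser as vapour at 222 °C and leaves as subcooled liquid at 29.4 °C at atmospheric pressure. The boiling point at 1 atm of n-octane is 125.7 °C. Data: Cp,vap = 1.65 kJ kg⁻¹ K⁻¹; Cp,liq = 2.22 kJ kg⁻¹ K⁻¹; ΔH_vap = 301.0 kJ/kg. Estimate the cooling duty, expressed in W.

Q_c = 45200 W

vapour 222→125.7 °C: -158.89 kJ/kg
condensation at 125.7 °C: -301 kJ/kg
liquid 125.7→29.4 °C: -213.79 kJ/kg
Δh = -158.89 + -301 + -213.79 = -673.68 kJ/kg
Q = ṁ·Δh = 241.7 kg/h × -673.68 kJ/kg = -162830 kJ/h
|Q| = 45.23 kW = 45230 W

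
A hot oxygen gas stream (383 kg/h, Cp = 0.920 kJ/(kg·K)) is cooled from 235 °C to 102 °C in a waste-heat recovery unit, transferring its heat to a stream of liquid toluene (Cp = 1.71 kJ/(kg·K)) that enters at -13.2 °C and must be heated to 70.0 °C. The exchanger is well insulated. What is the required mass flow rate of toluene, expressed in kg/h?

Heat released by hot stream: Q = 383 × 0.920 × (235 − 102) = 46864 kJ/h
Energy balance on cold side (adiabatic exchanger): Q = ṁ_c·Cp_c·(T_c,out − T_c,in)
ṁ_c = 46864 / [1.71 × (70.0 − -13.2)] = 329.4 kg/h

ṁ_c = 329 kg/h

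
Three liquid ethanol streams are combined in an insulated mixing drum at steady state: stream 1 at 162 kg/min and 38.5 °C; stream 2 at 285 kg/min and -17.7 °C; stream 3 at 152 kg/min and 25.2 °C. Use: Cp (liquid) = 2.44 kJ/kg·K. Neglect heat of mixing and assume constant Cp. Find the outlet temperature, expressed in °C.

T_out = 8.39 °C

Energy balance with Q = 0: Σ ṁᵢCp,ᵢ(T_out − Tᵢ) = 0
Σ ṁᵢCp,ᵢTᵢ = 162×2.44×38.5 + 285×2.44×-17.7 + 152×2.44×25.2 = 12256
Σ ṁᵢCp,ᵢ = 162×2.44 + 285×2.44 + 152×2.44 = 1461.6
T_out = 12256 / 1461.6 = 8.3855 °C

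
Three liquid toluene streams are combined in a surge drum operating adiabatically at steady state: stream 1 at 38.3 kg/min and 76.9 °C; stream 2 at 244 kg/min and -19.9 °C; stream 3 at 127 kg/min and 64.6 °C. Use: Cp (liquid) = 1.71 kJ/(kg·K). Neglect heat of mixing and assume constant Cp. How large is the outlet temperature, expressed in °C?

T_out = 15.4 °C

No heat crosses the boundary, so H_out = H_in.
T_out = Σ ṁᵢCp,ᵢTᵢ / Σ ṁᵢCp,ᵢ
      = 10763 / 699.9 = 15.377 °C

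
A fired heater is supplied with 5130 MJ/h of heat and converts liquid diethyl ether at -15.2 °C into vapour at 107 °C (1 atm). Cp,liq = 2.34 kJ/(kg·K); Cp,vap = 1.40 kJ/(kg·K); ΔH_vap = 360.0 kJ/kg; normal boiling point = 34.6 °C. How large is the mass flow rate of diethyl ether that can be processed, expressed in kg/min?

Δh = 2.34×(34.6−-15.2) + 360.0 + 1.40×(107−34.6) = 577.89 kJ/kg
Q = 5130 MJ/h = 1425 kJ/s = 85500 kJ/min
ṁ = Q/Δh = 85500 / 577.89 = 147.95 kg/min

ṁ = 148 kg/min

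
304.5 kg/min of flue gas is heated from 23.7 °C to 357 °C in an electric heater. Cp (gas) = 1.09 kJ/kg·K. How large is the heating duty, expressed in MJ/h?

Q = 6640 MJ/h

Q = ṁ·Cp·ΔT = 304.5 × 1.09 × (357 − 23.7) = 110620 kJ/min
Converting: 110620 / 60 s = 1843.7 kW
Heating duty = 6637.4 MJ/h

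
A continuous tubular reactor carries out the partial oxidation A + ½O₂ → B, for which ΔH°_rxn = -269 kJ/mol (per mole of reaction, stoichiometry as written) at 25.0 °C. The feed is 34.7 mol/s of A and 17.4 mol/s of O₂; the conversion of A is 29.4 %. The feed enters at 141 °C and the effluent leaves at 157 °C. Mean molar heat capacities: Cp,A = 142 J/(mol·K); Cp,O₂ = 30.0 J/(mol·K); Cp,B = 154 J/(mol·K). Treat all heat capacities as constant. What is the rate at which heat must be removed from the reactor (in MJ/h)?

Extent of reaction ξ = 0.294 × 34.7 = 10.202 mol/s
Reaction term: ξ·ΔH°_rxn = 10.202 × -269 = -2744.3 kJ/s
Sensible, feed 141→25 °C: -632.13 kJ/s
Outlet flows (mol/s): A 24.498, O₂ 12.299, B 10.202
Sensible, products 25→157 °C: 715.28 kJ/s
Q = ΔH = -2661.1 kJ/s = -2661.1 kW
Heat removed = 9580.1 MJ/h

Q_out = 9580 MJ/h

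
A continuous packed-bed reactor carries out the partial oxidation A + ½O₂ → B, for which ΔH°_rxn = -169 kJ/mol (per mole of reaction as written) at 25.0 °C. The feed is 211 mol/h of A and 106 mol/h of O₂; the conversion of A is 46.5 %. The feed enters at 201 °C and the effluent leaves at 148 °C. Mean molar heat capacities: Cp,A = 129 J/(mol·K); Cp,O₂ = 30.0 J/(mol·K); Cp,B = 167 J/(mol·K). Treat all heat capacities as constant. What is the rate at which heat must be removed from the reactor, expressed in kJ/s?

Extent of reaction ξ = 0.465 × 211 = 98.115 mol/h
Reaction term: ξ·ΔH°_rxn = 98.115 × -169 = -16581 kJ/h
Sensible, feed 201→25 °C: -5350.2 kJ/h
Outlet flows (mol/h): A 112.88, O₂ 56.942, B 98.115
Sensible, products 25→148 °C: 4016.6 kJ/h
Q = ΔH = -17915 kJ/h = -4.9764 kW
Heat removed = 4.9764 kJ/s

Q_out = 4.98 kJ/s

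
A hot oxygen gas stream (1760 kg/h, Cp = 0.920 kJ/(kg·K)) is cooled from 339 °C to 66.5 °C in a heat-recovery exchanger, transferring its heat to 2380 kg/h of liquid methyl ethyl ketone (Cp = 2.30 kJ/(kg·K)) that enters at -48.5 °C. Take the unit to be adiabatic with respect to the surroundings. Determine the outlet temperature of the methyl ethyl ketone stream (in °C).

T_c,out = 32.1 °C

Heat released by hot stream: Q = 1760 × 0.920 × (339 − 66.5) = 441230 kJ/h
Energy balance on cold side (adiabatic exchanger): Q = ṁ_c·Cp_c·(T_c,out − T_c,in)
T_c,out = -48.5 + 441230/(2380 × 2.30) = 32.105 °C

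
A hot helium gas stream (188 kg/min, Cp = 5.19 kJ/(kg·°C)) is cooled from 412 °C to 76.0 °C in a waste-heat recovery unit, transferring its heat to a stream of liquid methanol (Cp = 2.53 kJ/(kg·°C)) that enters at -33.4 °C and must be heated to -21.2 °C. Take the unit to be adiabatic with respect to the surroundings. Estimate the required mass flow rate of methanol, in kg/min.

Heat released by hot stream: Q = 188 × 5.19 × (412 − 76.0) = 327840 kJ/min
Energy balance on cold side (adiabatic exchanger): Q = ṁ_c·Cp_c·(T_c,out − T_c,in)
ṁ_c = 327840 / [2.53 × (-21.2 − -33.4)] = 10621 kg/min

ṁ_c = 10600 kg/min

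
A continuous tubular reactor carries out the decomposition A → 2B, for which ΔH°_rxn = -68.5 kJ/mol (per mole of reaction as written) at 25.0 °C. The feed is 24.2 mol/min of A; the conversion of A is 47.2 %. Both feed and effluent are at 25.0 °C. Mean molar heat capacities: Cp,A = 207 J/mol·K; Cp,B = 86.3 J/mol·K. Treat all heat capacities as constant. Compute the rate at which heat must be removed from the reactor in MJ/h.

Q_out = 46.9 MJ/h

Extent of reaction ξ = 0.472 × 24.2 = 11.422 mol/min
Reaction term: ξ·ΔH°_rxn = 11.422 × -68.5 = -782.43 kJ/min
Q = ΔH = -782.43 kJ/min = -13.041 kW
Heat removed = 46.946 MJ/h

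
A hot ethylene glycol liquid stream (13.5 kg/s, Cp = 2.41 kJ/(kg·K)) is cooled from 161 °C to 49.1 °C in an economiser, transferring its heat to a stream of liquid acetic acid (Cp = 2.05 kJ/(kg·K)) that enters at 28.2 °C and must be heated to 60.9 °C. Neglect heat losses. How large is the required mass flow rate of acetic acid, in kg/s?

ṁ_c = 54.3 kg/s

Heat released by hot stream: Q = 13.5 × 2.41 × (161 − 49.1) = 3640.7 kJ/s
Energy balance on cold side (adiabatic exchanger): Q = ṁ_c·Cp_c·(T_c,out − T_c,in)
ṁ_c = 3640.7 / [2.05 × (60.9 − 28.2)] = 54.31 kg/s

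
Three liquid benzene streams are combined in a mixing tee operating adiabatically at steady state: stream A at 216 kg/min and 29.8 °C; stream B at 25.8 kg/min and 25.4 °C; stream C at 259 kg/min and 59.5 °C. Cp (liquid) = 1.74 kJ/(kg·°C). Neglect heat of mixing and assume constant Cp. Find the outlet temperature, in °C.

T_out = 44.9 °C

No heat crosses the boundary, so H_out = H_in.
T_out = Σ ṁᵢCp,ᵢTᵢ / Σ ṁᵢCp,ᵢ
      = 39155 / 871.39 = 44.933 °C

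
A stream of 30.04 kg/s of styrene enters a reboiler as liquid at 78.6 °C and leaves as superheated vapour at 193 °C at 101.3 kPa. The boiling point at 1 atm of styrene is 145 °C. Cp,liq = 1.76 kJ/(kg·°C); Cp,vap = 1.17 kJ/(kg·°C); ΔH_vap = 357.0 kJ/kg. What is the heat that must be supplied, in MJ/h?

liquid 78.6→145 °C: 116.86 kJ/kg
vaporisation at 145 °C: 357 kJ/kg
vapour 145→193 °C: 56.16 kJ/kg
Δh = 116.86 + 357 + 56.16 = 530.02 kJ/kg
Q = ṁ·Δh = 30.04 kg/s × 530.02 kJ/kg = 15922 kJ/s
|Q| = 15922 kW = 57319 MJ/h

Q = 57300 MJ/h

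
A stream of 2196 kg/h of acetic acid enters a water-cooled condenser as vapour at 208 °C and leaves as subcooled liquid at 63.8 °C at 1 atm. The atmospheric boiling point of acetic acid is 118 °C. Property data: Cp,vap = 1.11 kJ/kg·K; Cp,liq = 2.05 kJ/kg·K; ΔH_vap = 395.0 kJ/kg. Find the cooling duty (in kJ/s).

Q_c = 370 kJ/s

vapour 208→118 °C: -99.9 kJ/kg
condensation at 118 °C: -395 kJ/kg
liquid 118→63.8 °C: -111.11 kJ/kg
Δh = -99.9 + -395 + -111.11 = -606.01 kJ/kg
Q = ṁ·Δh = 2196 kg/h × -606.01 kJ/kg = -1.3308e+06 kJ/h
|Q| = 369.67 kW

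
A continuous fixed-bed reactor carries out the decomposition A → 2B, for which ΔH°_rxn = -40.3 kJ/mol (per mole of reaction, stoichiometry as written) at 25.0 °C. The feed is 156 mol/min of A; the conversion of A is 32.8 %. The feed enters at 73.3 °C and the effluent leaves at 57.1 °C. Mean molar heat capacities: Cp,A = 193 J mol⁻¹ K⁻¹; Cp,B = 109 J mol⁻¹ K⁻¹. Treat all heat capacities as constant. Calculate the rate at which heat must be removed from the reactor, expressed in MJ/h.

Q_out = 151 MJ/h

Extent of reaction ξ = 0.328 × 156 = 51.168 mol/min
Reaction term: ξ·ΔH°_rxn = 51.168 × -40.3 = -2062.1 kJ/min
Sensible, feed 73.3→25 °C: -1454.2 kJ/min
Outlet flows (mol/min): A 104.83, B 102.34
Sensible, products 25→57.1 °C: 1007.5 kJ/min
Q = ΔH = -2508.8 kJ/min = -41.813 kW
Heat removed = 150.53 MJ/h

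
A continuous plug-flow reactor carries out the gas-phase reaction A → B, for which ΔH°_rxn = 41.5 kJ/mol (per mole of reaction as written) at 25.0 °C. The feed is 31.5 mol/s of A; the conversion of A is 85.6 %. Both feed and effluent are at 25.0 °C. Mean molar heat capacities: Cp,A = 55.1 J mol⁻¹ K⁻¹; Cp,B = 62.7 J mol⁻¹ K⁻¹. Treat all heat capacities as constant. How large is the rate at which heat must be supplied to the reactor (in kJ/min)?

Q_in = 67100 kJ/min

Extent of reaction ξ = 0.856 × 31.5 = 26.964 mol/s
Reaction term: ξ·ΔH°_rxn = 26.964 × 41.5 = 1119 kJ/s
Q = ΔH = 1119 kJ/s = 1119 kW
Heat supplied = 67140 kJ/min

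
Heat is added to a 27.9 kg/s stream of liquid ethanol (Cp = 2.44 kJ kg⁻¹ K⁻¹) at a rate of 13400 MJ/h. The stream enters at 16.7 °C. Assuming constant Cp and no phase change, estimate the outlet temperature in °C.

T_out = 71.4 °C

Q = 13400 MJ/h = 3722.2 kJ/s
ΔT = Q/(ṁ·Cp) = 3722.2/(27.9×2.44) = 54.677 K
T_out = 16.7 + 54.677 = 71.377 °C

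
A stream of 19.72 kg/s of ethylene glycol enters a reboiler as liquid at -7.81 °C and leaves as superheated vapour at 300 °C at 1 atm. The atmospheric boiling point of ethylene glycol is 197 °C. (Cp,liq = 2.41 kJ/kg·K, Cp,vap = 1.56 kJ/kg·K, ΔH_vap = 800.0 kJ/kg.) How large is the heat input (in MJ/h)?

Q = 103000 MJ/h

liquid -7.81→197 °C: 493.59 kJ/kg
vaporisation at 197 °C: 800 kJ/kg
vapour 197→300 °C: 160.68 kJ/kg
Δh = 493.59 + 800 + 160.68 = 1454.3 kJ/kg
Q = ṁ·Δh = 19.72 kg/s × 1454.3 kJ/kg = 28678 kJ/s
|Q| = 28678 kW = 103240 MJ/h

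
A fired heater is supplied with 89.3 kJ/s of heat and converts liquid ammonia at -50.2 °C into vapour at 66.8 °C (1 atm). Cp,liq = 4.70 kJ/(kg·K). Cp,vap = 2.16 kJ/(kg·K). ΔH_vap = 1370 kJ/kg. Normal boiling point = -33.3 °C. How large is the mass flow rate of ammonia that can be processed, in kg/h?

Δh = 4.70×(-33.3−-50.2) + 1370 + 2.16×(66.8−-33.3) = 1665.6 kJ/kg
Q = 89.3 kJ/s = 89.3 kJ/s = 321480 kJ/h
ṁ = Q/Δh = 321480 / 1665.6 = 193.01 kg/h

ṁ = 193 kg/h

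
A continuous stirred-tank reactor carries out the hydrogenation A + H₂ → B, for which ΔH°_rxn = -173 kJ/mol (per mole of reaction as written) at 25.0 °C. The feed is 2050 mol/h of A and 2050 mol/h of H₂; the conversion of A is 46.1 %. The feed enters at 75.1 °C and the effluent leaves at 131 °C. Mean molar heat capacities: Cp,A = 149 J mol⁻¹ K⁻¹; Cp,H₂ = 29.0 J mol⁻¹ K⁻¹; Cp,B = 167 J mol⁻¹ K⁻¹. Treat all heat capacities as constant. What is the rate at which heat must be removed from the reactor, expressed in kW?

Extent of reaction ξ = 0.461 × 2050 = 945.05 mol/h
Reaction term: ξ·ΔH°_rxn = 945.05 × -173 = -163490 kJ/h
Sensible, feed 75.1→25 °C: -18281 kJ/h
Outlet flows (mol/h): A 1104.9, H₂ 1104.9, B 945.05
Sensible, products 25→131 °C: 37577 kJ/h
Q = ΔH = -144200 kJ/h = -40.055 kW
Heat removed = 40.055 kW

Q_out = 40.1 kW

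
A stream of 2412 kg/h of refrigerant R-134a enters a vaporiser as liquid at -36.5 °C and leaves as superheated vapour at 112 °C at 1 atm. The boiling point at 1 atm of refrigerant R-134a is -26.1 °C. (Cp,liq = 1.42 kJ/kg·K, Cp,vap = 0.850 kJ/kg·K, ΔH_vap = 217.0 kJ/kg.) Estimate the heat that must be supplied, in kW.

liquid -36.5→-26.1 °C: 14.768 kJ/kg
vaporisation at -26.1 °C: 217 kJ/kg
vapour -26.1→112 °C: 117.38 kJ/kg
Δh = 14.768 + 217 + 117.38 = 349.15 kJ/kg
Q = ṁ·Δh = 2412 kg/h × 349.15 kJ/kg = 842160 kJ/h
|Q| = 233.93 kW

Q = 234 kW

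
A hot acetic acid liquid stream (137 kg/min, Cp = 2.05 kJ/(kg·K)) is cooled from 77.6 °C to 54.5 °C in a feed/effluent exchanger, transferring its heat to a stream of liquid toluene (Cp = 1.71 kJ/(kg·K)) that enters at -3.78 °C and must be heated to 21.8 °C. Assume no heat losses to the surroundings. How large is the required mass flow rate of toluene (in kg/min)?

ṁ_c = 148 kg/min

Heat released by hot stream: Q = 137 × 2.05 × (77.6 − 54.5) = 6487.6 kJ/min
Energy balance on cold side (adiabatic exchanger): Q = ṁ_c·Cp_c·(T_c,out − T_c,in)
ṁ_c = 6487.6 / [1.71 × (21.8 − -3.78)] = 148.32 kg/min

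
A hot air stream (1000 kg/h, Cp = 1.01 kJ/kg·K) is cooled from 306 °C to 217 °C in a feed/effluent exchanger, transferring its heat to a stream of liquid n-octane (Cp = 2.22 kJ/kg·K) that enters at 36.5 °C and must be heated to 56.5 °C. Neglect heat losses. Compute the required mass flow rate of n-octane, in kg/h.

Heat released by hot stream: Q = 1000 × 1.01 × (306 − 217) = 89890 kJ/h
Energy balance on cold side (adiabatic exchanger): Q = ṁ_c·Cp_c·(T_c,out − T_c,in)
ṁ_c = 89890 / [2.22 × (56.5 − 36.5)] = 2024.5 kg/h

ṁ_c = 2020 kg/h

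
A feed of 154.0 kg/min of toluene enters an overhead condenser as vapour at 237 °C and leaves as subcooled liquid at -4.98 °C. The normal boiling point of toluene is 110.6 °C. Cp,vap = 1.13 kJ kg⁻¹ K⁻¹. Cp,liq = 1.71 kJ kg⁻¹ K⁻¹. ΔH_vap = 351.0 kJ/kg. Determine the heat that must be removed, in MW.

Q_c = 1.77 MW

vapour 237→110.6 °C: -142.83 kJ/kg
condensation at 110.6 °C: -351 kJ/kg
liquid 110.6→-4.98 °C: -197.64 kJ/kg
Δh = -142.83 + -351 + -197.64 = -691.47 kJ/kg
Q = ṁ·Δh = 154.0 kg/min × -691.47 kJ/kg = -106490 kJ/min
|Q| = 1774.8 kW = 1.7748 MW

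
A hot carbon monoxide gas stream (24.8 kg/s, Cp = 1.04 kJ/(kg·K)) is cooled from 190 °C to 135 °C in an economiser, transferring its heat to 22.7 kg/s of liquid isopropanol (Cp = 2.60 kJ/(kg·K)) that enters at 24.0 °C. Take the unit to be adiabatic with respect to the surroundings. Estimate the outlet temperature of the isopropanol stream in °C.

T_c,out = 48.0 °C

Heat released by hot stream: Q = 24.8 × 1.04 × (190 − 135) = 1418.6 kJ/s
Energy balance on cold side (adiabatic exchanger): Q = ṁ_c·Cp_c·(T_c,out − T_c,in)
T_c,out = 24.0 + 1418.6/(22.7 × 2.60) = 48.035 °C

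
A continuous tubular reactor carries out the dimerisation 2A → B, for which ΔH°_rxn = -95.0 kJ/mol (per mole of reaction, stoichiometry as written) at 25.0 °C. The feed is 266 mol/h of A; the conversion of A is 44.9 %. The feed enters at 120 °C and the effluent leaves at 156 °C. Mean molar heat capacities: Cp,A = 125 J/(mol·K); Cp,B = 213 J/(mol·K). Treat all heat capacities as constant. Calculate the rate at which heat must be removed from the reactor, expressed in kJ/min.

Q_out = 79.4 kJ/min

Extent of reaction ξ = 0.449 × 266 / 2 = 59.717 mol/h
Reaction term: ξ·ΔH°_rxn = 59.717 × -95.0 = -5673.1 kJ/h
Sensible, feed 120→25 °C: -3158.8 kJ/h
Outlet flows (mol/h): A 146.57, B 59.717
Sensible, products 25→156 °C: 4066.3 kJ/h
Q = ΔH = -4765.6 kJ/h = -1.3238 kW
Heat removed = 79.426 kJ/min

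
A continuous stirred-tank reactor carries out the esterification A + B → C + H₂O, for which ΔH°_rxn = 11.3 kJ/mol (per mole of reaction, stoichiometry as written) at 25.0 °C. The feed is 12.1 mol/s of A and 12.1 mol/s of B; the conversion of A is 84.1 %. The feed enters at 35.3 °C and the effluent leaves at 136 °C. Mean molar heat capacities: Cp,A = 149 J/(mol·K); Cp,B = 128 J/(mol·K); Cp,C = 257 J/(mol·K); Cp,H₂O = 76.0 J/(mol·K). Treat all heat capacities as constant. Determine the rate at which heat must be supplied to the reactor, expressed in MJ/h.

Q_in = 1860 MJ/h

Extent of reaction ξ = 0.841 × 12.1 = 10.176 mol/s
Reaction term: ξ·ΔH°_rxn = 10.176 × 11.3 = 114.99 kJ/s
Sensible, feed 35.3→25 °C: -34.523 kJ/s
Outlet flows (mol/s): A 1.9239, B 1.9239, C 10.176, H₂O 10.176
Sensible, products 25→136 °C: 435.29 kJ/s
Q = ΔH = 515.76 kJ/s = 515.76 kW
Heat supplied = 1856.7 MJ/h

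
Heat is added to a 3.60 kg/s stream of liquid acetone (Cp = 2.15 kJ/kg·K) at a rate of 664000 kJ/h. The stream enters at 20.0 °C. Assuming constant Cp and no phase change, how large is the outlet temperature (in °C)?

Q = 664000 kJ/h = 184.44 kJ/s
ΔT = Q/(ṁ·Cp) = 184.44/(3.60×2.15) = 23.83 K
T_out = 20.0 + 23.83 = 43.83 °C

T_out = 43.8 °C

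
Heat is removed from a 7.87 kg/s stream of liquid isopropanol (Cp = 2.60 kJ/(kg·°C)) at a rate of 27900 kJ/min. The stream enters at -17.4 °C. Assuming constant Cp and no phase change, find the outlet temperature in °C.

Q = 27900 kJ/min = 465 kJ/s
ΔT = Q/(ṁ·Cp) = 465/(7.87×2.60) = 22.725 K
T_out = -17.4 − 22.725 = -40.125 °C

T_out = -40.1 °C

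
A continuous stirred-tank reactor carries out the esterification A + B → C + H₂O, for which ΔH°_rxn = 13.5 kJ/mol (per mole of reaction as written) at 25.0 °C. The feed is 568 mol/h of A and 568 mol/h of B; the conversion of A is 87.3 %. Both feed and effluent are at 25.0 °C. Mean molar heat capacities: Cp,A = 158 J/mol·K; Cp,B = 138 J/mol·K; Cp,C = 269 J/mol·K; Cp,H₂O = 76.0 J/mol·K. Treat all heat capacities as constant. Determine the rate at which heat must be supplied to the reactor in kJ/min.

Q_in = 112 kJ/min

Extent of reaction ξ = 0.873 × 568 = 495.86 mol/h
Reaction term: ξ·ΔH°_rxn = 495.86 × 13.5 = 6694.2 kJ/h
Q = ΔH = 6694.2 kJ/h = 1.8595 kW
Heat supplied = 111.57 kJ/min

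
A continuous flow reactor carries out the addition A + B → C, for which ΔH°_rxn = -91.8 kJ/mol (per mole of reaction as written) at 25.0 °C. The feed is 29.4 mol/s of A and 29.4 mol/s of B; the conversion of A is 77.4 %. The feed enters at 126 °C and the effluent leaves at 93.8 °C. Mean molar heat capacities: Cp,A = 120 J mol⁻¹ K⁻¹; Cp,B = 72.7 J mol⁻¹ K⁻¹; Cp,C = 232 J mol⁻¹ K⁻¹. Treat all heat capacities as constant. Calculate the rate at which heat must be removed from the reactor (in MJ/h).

Q_out = 7960 MJ/h

Extent of reaction ξ = 0.774 × 29.4 = 22.756 mol/s
Reaction term: ξ·ΔH°_rxn = 22.756 × -91.8 = -2089 kJ/s
Sensible, feed 126→25 °C: -572.2 kJ/s
Outlet flows (mol/s): A 6.6444, B 6.6444, C 22.756
Sensible, products 25→93.8 °C: 451.31 kJ/s
Q = ΔH = -2209.9 kJ/s = -2209.9 kW
Heat removed = 7955.5 MJ/h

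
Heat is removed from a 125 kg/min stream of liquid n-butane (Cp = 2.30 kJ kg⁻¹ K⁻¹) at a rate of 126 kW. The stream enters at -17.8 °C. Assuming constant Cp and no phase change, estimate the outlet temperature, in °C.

T_out = -44.1 °C

Q = 126 kW = 7560 kJ/min
ΔT = Q/(ṁ·Cp) = 7560/(125×2.30) = 26.296 K
T_out = -17.8 − 26.296 = -44.096 °C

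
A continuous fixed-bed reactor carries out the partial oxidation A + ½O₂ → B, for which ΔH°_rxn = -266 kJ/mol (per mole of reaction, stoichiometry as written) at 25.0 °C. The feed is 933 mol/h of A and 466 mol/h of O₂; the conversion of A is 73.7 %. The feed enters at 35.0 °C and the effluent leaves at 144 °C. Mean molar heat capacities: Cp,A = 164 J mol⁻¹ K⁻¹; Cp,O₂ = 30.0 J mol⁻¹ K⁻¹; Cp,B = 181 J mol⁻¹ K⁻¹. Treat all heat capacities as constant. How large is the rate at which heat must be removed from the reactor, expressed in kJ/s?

Q_out = 45.7 kJ/s

Extent of reaction ξ = 0.737 × 933 = 687.62 mol/h
Reaction term: ξ·ΔH°_rxn = 687.62 × -266 = -182910 kJ/h
Sensible, feed 35.0→25 °C: -1669.9 kJ/h
Outlet flows (mol/h): A 245.38, O₂ 122.19, B 687.62
Sensible, products 25→144 °C: 20036 kJ/h
Q = ΔH = -164540 kJ/h = -45.706 kW
Heat removed = 45.706 kJ/s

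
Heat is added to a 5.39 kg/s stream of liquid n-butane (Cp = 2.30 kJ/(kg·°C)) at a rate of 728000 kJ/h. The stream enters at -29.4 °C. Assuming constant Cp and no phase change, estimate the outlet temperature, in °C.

Q = 728000 kJ/h = 202.22 kJ/s
ΔT = Q/(ṁ·Cp) = 202.22/(5.39×2.30) = 16.312 K
T_out = -29.4 + 16.312 = -13.088 °C

T_out = -13.1 °C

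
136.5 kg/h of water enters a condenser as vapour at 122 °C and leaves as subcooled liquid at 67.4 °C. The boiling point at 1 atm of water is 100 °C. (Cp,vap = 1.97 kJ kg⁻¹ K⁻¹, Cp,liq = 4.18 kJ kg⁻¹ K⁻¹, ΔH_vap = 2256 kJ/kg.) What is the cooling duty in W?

vapour 122→100 °C: -43.34 kJ/kg
condensation at 100 °C: -2256 kJ/kg
liquid 100→67.4 °C: -136.27 kJ/kg
Δh = -43.34 + -2256 + -136.27 = -2435.6 kJ/kg
Q = ṁ·Δh = 136.5 kg/h × -2435.6 kJ/kg = -332460 kJ/h
|Q| = 92.35 kW = 92350 W

Q_c = 92400 W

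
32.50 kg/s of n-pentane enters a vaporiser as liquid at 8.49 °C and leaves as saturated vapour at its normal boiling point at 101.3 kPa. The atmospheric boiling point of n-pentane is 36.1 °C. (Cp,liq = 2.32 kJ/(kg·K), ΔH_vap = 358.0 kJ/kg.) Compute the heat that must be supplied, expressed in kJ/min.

liquid 8.49→36.1 °C: 64.055 kJ/kg
vaporisation at 36.1 °C: 358 kJ/kg
Δh = 64.055 + 358 = 422.06 kJ/kg
Q = ṁ·Δh = 32.50 kg/s × 422.06 kJ/kg = 13717 kJ/s
|Q| = 13717 kW = 823010 kJ/min

Q = 823000 kJ/min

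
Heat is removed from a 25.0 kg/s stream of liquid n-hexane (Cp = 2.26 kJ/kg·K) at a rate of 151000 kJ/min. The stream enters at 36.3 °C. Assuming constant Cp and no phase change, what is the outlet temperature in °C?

T_out = -8.24 °C

Q = 151000 kJ/min = 2516.7 kJ/s
ΔT = Q/(ṁ·Cp) = 2516.7/(25.0×2.26) = 44.543 K
T_out = 36.3 − 44.543 = -8.2428 °C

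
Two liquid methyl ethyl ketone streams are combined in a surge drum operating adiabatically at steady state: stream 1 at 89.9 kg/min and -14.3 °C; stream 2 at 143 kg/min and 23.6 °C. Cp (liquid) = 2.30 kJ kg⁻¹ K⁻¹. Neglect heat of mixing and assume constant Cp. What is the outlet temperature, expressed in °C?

Energy balance with Q = 0: Σ ṁᵢCp,ᵢ(T_out − Tᵢ) = 0
Σ ṁᵢCp,ᵢTᵢ = 89.9×2.30×-14.3 + 143×2.30×23.6 = 4805.2
Σ ṁᵢCp,ᵢ = 89.9×2.30 + 143×2.30 = 535.67
T_out = 4805.2 / 535.67 = 8.9705 °C

T_out = 8.97 °C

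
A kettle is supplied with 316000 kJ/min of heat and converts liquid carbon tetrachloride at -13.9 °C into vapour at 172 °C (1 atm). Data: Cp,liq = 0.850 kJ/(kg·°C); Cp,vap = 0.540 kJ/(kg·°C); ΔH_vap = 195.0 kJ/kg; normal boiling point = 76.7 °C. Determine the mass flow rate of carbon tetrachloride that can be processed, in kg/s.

ṁ = 16.3 kg/s

Δh = 0.850×(76.7−-13.9) + 195.0 + 0.540×(172−76.7) = 323.47 kJ/kg
Q = 316000 kJ/min = 5266.7 kJ/s = 5266.7 kJ/s
ṁ = Q/Δh = 5266.7 / 323.47 = 16.282 kg/s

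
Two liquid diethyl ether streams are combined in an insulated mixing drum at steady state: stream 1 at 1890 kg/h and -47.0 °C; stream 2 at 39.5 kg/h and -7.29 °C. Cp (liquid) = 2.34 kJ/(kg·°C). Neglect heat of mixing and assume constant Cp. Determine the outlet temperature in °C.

Adiabatic, steady state ⇒ Σ ṁᵢCp,ᵢ(T_out − Tᵢ) = 0
Σ ṁᵢCp,ᵢTᵢ = 1890×2.34×-47.0 + 39.5×2.34×-7.29 = -208540
Σ ṁᵢCp,ᵢ = 1890×2.34 + 39.5×2.34 = 4515
T_out = -208540 / 4515 = -46.187 °C

T_out = -46.2 °C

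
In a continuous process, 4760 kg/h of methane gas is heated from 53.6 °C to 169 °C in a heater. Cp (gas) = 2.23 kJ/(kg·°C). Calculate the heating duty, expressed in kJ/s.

Q = 340 kJ/s

Q = ṁ·Cp·ΔT = 4760 × 2.23 × (169 − 53.6) = 1.2249e+06 kJ/h
Converting: 1.2249e+06 / 3600 s = 340.26 kW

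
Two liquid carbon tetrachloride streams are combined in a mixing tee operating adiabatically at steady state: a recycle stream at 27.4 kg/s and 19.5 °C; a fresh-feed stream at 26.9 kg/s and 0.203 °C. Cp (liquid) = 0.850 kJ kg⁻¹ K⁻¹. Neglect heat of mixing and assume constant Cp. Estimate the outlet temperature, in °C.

T_out = 9.94 °C

Energy balance with Q = 0: Σ ṁᵢCp,ᵢ(T_out − Tᵢ) = 0
T_out = Σ ṁᵢCp,ᵢTᵢ / Σ ṁᵢCp,ᵢ
      = 458.8 / 46.155 = 9.9403 °C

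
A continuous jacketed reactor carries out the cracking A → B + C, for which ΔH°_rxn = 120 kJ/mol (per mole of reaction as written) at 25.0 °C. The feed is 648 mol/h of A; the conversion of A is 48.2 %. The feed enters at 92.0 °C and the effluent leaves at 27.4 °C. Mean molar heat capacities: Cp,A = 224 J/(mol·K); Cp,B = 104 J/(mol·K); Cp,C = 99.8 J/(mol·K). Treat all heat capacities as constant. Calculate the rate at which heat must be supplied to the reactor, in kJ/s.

Extent of reaction ξ = 0.482 × 648 = 312.34 mol/h
Reaction term: ξ·ΔH°_rxn = 312.34 × 120 = 37480 kJ/h
Sensible, feed 92.0→25 °C: -9725.2 kJ/h
Outlet flows (mol/h): A 335.66, B 312.34, C 312.34
Sensible, products 25→27.4 °C: 333.22 kJ/h
Q = ΔH = 28088 kJ/h = 7.8023 kW
Heat supplied = 7.8023 kJ/s

Q_in = 7.80 kJ/s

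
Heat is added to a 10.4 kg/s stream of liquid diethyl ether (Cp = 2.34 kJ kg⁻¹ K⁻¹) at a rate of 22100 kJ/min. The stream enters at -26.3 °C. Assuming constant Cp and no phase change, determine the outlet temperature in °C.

Q = 22100 kJ/min = 368.33 kJ/s
ΔT = Q/(ṁ·Cp) = 368.33/(10.4×2.34) = 15.135 K
T_out = -26.3 + 15.135 = -11.165 °C

T_out = -11.2 °C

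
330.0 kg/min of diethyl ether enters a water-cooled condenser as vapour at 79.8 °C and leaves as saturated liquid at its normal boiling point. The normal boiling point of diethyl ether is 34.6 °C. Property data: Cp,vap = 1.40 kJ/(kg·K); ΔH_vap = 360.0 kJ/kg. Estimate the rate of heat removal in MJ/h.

Q_c = 8380 MJ/h

vapour 79.8→34.6 °C: -63.28 kJ/kg
condensation at 34.6 °C: -360 kJ/kg
Δh = -63.28 + -360 = -423.28 kJ/kg
Q = ṁ·Δh = 330.0 kg/min × -423.28 kJ/kg = -139680 kJ/min
|Q| = 2328 kW = 8380.9 MJ/h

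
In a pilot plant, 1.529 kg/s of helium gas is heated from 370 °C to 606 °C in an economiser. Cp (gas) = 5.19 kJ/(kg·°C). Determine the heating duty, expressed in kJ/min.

Q = 112000 kJ/min

Q = ṁ·Cp·ΔT = 1.529 × 5.19 × (606 − 370) = 1872.8 kJ/s
Heating duty = 112370 kJ/min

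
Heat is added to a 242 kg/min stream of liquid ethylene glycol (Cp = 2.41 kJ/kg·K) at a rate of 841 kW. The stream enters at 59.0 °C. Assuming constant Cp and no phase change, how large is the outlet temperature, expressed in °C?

T_out = 146 °C

Q = 841 kW = 50460 kJ/min
ΔT = Q/(ṁ·Cp) = 50460/(242×2.41) = 86.52 K
T_out = 59.0 + 86.52 = 145.52 °C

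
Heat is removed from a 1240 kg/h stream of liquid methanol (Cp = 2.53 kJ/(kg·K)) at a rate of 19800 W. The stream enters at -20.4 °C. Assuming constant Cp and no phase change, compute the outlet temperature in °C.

Q = 19800 W = 71280 kJ/h
ΔT = Q/(ṁ·Cp) = 71280/(1240×2.53) = 22.721 K
T_out = -20.4 − 22.721 = -43.121 °C

T_out = -43.1 °C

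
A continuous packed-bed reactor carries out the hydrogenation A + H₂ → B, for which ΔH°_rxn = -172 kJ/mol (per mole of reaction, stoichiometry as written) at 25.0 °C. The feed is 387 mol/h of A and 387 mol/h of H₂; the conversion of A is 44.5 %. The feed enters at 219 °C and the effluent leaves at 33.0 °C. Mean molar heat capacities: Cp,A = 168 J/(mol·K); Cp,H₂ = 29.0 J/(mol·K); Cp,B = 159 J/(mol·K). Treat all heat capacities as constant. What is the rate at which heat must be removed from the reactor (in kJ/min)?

Q_out = 731 kJ/min

Extent of reaction ξ = 0.445 × 387 = 172.22 mol/h
Reaction term: ξ·ΔH°_rxn = 172.22 × -172 = -29621 kJ/h
Sensible, feed 219→25 °C: -14790 kJ/h
Outlet flows (mol/h): A 214.78, H₂ 214.78, B 172.22
Sensible, products 25→33.0 °C: 557.56 kJ/h
Q = ΔH = -43854 kJ/h = -12.182 kW
Heat removed = 730.9 kJ/min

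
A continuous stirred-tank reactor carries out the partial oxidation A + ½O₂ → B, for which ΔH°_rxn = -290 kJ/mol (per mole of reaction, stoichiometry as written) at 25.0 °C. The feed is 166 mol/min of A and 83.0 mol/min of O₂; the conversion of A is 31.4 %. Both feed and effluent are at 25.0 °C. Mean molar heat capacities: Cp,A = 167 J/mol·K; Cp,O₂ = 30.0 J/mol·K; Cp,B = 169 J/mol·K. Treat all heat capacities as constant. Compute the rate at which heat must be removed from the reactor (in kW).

Q_out = 252 kW

Extent of reaction ξ = 0.314 × 166 = 52.124 mol/min
Reaction term: ξ·ΔH°_rxn = 52.124 × -290 = -15116 kJ/min
Q = ΔH = -15116 kJ/min = -251.93 kW
Heat removed = 251.93 kW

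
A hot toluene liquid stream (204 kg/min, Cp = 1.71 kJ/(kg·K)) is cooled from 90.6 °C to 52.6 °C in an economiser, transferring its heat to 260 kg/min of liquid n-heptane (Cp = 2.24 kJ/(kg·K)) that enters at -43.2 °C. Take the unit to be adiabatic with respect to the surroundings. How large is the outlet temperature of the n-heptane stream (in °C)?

T_c,out = -20.4 °C

Heat released by hot stream: Q = 204 × 1.71 × (90.6 − 52.6) = 13256 kJ/min
Energy balance on cold side (adiabatic exchanger): Q = ṁ_c·Cp_c·(T_c,out − T_c,in)
T_c,out = -43.2 + 13256/(260 × 2.24) = -20.439 °C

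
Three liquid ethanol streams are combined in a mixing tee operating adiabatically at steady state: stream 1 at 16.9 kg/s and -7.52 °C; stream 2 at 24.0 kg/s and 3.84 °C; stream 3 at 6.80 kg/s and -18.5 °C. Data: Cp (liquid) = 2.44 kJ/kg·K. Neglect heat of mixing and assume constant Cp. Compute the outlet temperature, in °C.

Adiabatic, steady state ⇒ Σ ṁᵢCp,ᵢ(T_out − Tᵢ) = 0
T_out = Σ ṁᵢCp,ᵢTᵢ / Σ ṁᵢCp,ᵢ
      = -392.18 / 116.39 = -3.3696 °C

T_out = -3.37 °C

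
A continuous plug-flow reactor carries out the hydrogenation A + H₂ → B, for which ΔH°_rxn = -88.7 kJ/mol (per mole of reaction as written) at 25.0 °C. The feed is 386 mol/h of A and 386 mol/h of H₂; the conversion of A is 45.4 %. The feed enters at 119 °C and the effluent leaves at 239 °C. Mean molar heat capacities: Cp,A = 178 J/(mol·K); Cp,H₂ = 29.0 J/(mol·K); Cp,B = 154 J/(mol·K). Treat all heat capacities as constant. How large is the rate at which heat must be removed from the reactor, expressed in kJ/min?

Extent of reaction ξ = 0.454 × 386 = 175.24 mol/h
Reaction term: ξ·ΔH°_rxn = 175.24 × -88.7 = -15544 kJ/h
Sensible, feed 119→25 °C: -7510.8 kJ/h
Outlet flows (mol/h): A 210.76, H₂ 210.76, B 175.24
Sensible, products 25→239 °C: 15111 kJ/h
Q = ΔH = -7943.5 kJ/h = -2.2065 kW
Heat removed = 132.39 kJ/min

Q_out = 132 kJ/min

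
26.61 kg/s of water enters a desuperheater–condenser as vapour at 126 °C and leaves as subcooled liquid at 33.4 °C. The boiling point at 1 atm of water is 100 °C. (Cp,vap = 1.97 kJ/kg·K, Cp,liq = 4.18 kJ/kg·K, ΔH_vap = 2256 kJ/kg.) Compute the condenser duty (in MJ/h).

Q_c = 248000 MJ/h

vapour 126→100 °C: -51.22 kJ/kg
condensation at 100 °C: -2256 kJ/kg
liquid 100→33.4 °C: -278.39 kJ/kg
Δh = -51.22 + -2256 + -278.39 = -2585.6 kJ/kg
Q = ṁ·Δh = 26.61 kg/s × -2585.6 kJ/kg = -68803 kJ/s
|Q| = 68803 kW = 247690 MJ/h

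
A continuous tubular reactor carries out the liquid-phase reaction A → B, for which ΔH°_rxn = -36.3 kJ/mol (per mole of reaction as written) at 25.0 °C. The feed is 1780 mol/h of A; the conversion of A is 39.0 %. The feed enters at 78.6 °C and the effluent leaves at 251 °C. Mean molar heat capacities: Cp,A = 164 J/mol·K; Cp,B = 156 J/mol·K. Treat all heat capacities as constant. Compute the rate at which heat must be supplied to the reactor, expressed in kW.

Q_in = 6.63 kW

Extent of reaction ξ = 0.390 × 1780 = 694.2 mol/h
Reaction term: ξ·ΔH°_rxn = 694.2 × -36.3 = -25199 kJ/h
Sensible, feed 78.6→25 °C: -15647 kJ/h
Outlet flows (mol/h): A 1085.8, B 694.2
Sensible, products 25→251 °C: 64719 kJ/h
Q = ΔH = 23872 kJ/h = 6.6312 kW
Heat supplied = 6.6312 kW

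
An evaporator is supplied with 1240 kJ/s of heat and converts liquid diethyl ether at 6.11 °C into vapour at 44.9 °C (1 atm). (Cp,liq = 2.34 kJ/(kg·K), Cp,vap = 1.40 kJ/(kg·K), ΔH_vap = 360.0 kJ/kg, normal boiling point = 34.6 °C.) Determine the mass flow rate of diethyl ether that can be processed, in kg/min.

ṁ = 169 kg/min

Δh = 2.34×(34.6−6.11) + 360.0 + 1.40×(44.9−34.6) = 441.09 kJ/kg
Q = 1240 kJ/s = 1240 kJ/s = 74400 kJ/min
ṁ = Q/Δh = 74400 / 441.09 = 168.67 kg/min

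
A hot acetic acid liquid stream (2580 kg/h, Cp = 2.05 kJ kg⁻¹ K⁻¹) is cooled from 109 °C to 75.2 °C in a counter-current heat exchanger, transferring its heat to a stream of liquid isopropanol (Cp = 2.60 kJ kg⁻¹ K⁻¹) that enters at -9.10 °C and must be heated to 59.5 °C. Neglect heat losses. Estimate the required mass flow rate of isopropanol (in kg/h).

Heat released by hot stream: Q = 2580 × 2.05 × (109 − 75.2) = 178770 kJ/h
Energy balance on cold side (adiabatic exchanger): Q = ṁ_c·Cp_c·(T_c,out − T_c,in)
ṁ_c = 178770 / [2.60 × (59.5 − -9.10)] = 1002.3 kg/h

ṁ_c = 1000 kg/h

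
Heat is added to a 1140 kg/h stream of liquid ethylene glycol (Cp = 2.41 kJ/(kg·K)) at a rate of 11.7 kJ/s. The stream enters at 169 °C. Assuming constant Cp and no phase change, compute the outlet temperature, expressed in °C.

Q = 11.7 kJ/s = 42120 kJ/h
ΔT = Q/(ṁ·Cp) = 42120/(1140×2.41) = 15.331 K
T_out = 169 + 15.331 = 184.33 °C

T_out = 184 °C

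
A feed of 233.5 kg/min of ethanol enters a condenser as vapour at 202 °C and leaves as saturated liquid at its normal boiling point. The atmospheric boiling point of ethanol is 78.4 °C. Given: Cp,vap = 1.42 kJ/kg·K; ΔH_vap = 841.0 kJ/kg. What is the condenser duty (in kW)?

Q_c = 3960 kW

vapour 202→78.4 °C: -175.51 kJ/kg
condensation at 78.4 °C: -841 kJ/kg
Δh = -175.51 + -841 = -1016.5 kJ/kg
Q = ṁ·Δh = 233.5 kg/min × -1016.5 kJ/kg = -237360 kJ/min
|Q| = 3955.9 kW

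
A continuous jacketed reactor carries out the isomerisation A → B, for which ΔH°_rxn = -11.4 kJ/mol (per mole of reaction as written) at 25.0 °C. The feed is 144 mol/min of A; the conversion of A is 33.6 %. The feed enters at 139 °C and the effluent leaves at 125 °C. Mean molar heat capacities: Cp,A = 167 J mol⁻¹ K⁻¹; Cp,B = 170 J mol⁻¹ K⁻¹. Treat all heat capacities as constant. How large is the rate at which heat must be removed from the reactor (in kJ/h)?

Extent of reaction ξ = 0.336 × 144 = 48.384 mol/min
Reaction term: ξ·ΔH°_rxn = 48.384 × -11.4 = -551.58 kJ/min
Sensible, feed 139→25 °C: -2741.5 kJ/min
Outlet flows (mol/min): A 95.616, B 48.384
Sensible, products 25→125 °C: 2419.3 kJ/min
Q = ΔH = -873.73 kJ/min = -14.562 kW
Heat removed = 52424 kJ/h

Q_out = 52400 kJ/h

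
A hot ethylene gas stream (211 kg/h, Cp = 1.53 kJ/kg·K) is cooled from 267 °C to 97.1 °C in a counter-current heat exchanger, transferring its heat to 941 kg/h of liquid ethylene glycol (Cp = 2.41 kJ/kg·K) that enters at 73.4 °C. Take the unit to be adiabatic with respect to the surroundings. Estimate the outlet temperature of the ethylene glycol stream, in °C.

Heat released by hot stream: Q = 211 × 1.53 × (267 − 97.1) = 54849 kJ/h
Energy balance on cold side (adiabatic exchanger): Q = ṁ_c·Cp_c·(T_c,out − T_c,in)
T_c,out = 73.4 + 54849/(941 × 2.41) = 97.586 °C

T_c,out = 97.6 °C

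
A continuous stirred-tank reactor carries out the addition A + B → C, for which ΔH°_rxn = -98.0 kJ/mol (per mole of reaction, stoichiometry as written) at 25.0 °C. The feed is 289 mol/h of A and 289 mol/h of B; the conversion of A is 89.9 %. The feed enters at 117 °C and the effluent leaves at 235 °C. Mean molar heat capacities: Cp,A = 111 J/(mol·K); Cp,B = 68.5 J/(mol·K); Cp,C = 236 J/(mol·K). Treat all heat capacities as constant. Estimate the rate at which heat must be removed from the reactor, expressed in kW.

Extent of reaction ξ = 0.899 × 289 = 259.81 mol/h
Reaction term: ξ·ΔH°_rxn = 259.81 × -98.0 = -25461 kJ/h
Sensible, feed 117→25 °C: -4772.5 kJ/h
Outlet flows (mol/h): A 29.189, B 29.189, C 259.81
Sensible, products 25→235 °C: 13977 kJ/h
Q = ΔH = -16258 kJ/h = -4.516 kW
Heat removed = 4.516 kW

Q_out = 4.52 kW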